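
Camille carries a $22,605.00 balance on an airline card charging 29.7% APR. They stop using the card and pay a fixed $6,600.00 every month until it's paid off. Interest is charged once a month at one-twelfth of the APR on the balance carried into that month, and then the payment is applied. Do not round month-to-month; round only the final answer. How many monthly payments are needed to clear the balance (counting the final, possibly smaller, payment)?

Monthly rate r = 29.7%/12 = 2.475% = 0.02475.
Recurrence: B ← B·(1+r) − $6,600.00.
Month 1: interest $559.47; balance after payment $16,564.47.
Month 2: interest $409.97; balance after payment $10,374.44.
Month 3: interest $256.77; balance after payment $4,031.21.
Month 4: interest $99.77; balance after payment $0.00.

4 months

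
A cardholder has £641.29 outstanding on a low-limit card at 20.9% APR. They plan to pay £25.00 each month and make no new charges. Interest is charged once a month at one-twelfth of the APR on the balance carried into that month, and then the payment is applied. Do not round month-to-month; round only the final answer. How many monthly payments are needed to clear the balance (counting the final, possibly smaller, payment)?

35 months

Monthly rate r = 20.9%/12 = 1.74167% = 0.0174167.
Recurrence: B ← B·(1+r) − £25.00.
Month 1: interest £11.17; balance after payment £627.46.
Month 2: interest £10.93; balance after payment £613.39.
Closed form: n = −ln(1 − rB₀/P)/ln(1+r) = −ln(0.55323)/ln(1.01742) ≈ 34.284, so the balance reaches zero during payment 35.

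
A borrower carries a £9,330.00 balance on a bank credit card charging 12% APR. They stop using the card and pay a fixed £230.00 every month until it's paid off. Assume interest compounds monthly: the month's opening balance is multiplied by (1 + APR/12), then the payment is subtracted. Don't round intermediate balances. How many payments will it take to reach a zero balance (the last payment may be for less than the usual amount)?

53 months

Monthly rate r = 12%/12 = 1% = 0.01.
Recurrence: B ← B·(1+r) − £230.00.
Month 1: interest £93.30; balance after payment £9,193.30.
Month 2: interest £91.93; balance after payment £9,055.23.
Closed form: n = −ln(1 − rB₀/P)/ln(1+r) = −ln(0.59435)/ln(1.01) ≈ 52.289, so the balance reaches zero during payment 53.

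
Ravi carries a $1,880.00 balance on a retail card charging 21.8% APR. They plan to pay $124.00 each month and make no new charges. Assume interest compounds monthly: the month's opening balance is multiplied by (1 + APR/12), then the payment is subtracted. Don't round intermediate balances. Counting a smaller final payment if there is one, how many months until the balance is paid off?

18 payments

Monthly rate r = 21.8%/12 = 1.81667% = 0.0181667.
Recurrence: B ← B·(1+r) − $124.00.
Month 1: interest $34.15; balance after payment $1,790.15.
Month 2: interest $32.52; balance after payment $1,698.67.
Closed form: n = −ln(1 − rB₀/P)/ln(1+r) = −ln(0.72457)/ln(1.01817) ≈ 17.895, so the balance reaches zero during payment 18.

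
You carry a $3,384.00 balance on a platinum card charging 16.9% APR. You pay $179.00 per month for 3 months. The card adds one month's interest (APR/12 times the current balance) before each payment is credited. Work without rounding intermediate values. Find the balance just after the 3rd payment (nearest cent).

$2,984.40

Monthly rate r = 16.9%/12 = 1.40833% = 0.0140833.
Each month: B ← B·(1+r) − $179.00.
Month 1: interest $47.66; balance after payment $3,252.66.
Month 2: interest $45.81; balance after payment $3,119.47.
Month 3: interest $43.93; balance after payment $2,984.40.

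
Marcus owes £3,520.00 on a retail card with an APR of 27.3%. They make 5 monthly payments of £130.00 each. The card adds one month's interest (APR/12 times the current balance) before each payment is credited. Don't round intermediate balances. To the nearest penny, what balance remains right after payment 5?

£3,258.78

Monthly rate r = 27.3%/12 = 2.275% = 0.02275.
Each month: B ← B·(1+r) − £130.00.
Month 1: interest £80.08; balance after payment £3,470.08.
Month 2: interest £78.94; balance after payment £3,419.02.
Month 3: interest £77.78; balance after payment £3,366.81.
Month 4: interest £76.59; balance after payment £3,313.40.
Month 5: interest £75.38; balance after payment £3,258.78.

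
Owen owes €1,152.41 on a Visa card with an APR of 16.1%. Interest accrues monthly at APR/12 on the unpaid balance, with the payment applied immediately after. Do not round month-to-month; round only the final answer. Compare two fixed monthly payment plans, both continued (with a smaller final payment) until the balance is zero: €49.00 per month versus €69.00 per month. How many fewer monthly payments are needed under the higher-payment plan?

9 fewer payments

Monthly rate r = 16.1%/12 = 1.34167% = 0.0134167.
At €49.00/mo: n = ⌈−ln(1 − rB₀/P)/ln(1+r)⌉ = 29 payments (last €21.98); total interest = total paid − €1,152.41 = €241.57.
At €69.00/mo: 20 payments (last €2.52); total interest €161.11.
Payments saved = 29 − 20 = 9.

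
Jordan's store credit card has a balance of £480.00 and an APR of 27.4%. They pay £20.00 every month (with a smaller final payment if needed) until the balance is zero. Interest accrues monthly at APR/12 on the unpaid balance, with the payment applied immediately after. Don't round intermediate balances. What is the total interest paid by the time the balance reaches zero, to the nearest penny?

£223.48

Monthly rate r = 27.4%/12 = 2.28333% = 0.0228333.
Payoff takes n = ⌈−ln(1 − rB₀/P)/ln(1+r)⌉ = ⌈35.172⌉ = 36 payments; the last is £3.48.
Total paid = 35·£20.00 + £3.48 = £703.48.
Total interest = total paid − principal = £703.48 − £480.00 = £223.48.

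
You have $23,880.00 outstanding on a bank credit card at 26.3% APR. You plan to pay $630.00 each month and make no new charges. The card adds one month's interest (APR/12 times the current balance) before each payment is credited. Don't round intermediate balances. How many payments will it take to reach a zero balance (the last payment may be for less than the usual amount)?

Monthly rate r = 26.3%/12 = 2.19167% = 0.0219167.
Recurrence: B ← B·(1+r) − $630.00.
Month 1: interest $523.37; balance after payment $23,773.37.
Month 2: interest $521.03; balance after payment $23,664.40.
Closed form: n = −ln(1 − rB₀/P)/ln(1+r) = −ln(0.16925)/ln(1.02192) ≈ 81.935, so the balance reaches zero during payment 82.

82 months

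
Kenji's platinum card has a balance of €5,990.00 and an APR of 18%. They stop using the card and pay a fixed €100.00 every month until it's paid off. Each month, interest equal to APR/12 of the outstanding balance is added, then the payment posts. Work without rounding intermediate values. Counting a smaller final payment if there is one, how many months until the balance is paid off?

Monthly rate r = 18%/12 = 1.5% = 0.015.
Recurrence: B ← B·(1+r) − €100.00.
Month 1: interest €89.85; balance after payment €5,979.85.
Month 2: interest €89.70; balance after payment €5,969.55.
Closed form: n = −ln(1 − rB₀/P)/ln(1+r) = −ln(0.1015)/ln(1.015) ≈ 153.654, so the balance reaches zero during payment 154.

154 months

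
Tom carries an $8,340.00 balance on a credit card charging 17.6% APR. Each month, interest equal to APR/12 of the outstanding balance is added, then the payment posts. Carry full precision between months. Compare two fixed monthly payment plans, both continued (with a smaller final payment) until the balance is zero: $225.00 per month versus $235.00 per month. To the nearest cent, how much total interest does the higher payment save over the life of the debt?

$259.07

Monthly rate r = 17.6%/12 = 1.46667% = 0.0146667.
At $225.00/mo: n = ⌈−ln(1 − rB₀/P)/ln(1+r)⌉ = 54 payments (last $197.90); total interest = total paid − $8,340.00 = $3,782.90.
At $235.00/mo: 51 payments (last $113.83); total interest $3,523.83.
Interest saved = $3,782.90 − $3,523.83 = $259.07.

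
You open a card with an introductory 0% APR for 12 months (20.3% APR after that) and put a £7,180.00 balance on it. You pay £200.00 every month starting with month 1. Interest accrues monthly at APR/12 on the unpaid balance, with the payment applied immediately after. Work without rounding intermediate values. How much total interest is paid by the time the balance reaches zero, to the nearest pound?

£1,396

Promo months 1–12 at r₀ = 0%/12 = 0; months 13+ at r₁ = 20.3%/12 = 0.0169167.
After month 12 (no interest yet): B = £7,180.00 − 12·£200.00 = £4,780.00.
Then at r₁ with £200.00/mo: n₂ = −ln(1 − r₁·B/P)/ln(1+r₁) ≈ 30.88 → 31 more payments.
Total paid = 42·£200.00 + £176.35 = £8,576.35; interest = £8,576.35 − £7,180.00 = £1,396.35.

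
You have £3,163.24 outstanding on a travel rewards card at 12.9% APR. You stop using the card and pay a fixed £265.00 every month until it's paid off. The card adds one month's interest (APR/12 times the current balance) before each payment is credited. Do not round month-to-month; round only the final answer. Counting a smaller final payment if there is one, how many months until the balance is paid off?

13 payments

Monthly rate r = 12.9%/12 = 1.075% = 0.01075.
Recurrence: B ← B·(1+r) − £265.00.
Month 1: interest £34.00; balance after payment £2,932.24.
Month 2: interest £31.52; balance after payment £2,698.77.
Closed form: n = −ln(1 − rB₀/P)/ln(1+r) = −ln(0.87168)/ln(1.01075) ≈ 12.844, so the balance reaches zero during payment 13.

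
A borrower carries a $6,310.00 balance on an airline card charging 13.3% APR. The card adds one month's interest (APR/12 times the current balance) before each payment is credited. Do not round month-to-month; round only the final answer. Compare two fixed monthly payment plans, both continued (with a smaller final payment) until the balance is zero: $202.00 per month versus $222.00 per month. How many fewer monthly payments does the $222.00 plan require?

4 fewer payments

Monthly rate r = 13.3%/12 = 1.10833% = 0.0110833.
At $202.00/mo: n = ⌈−ln(1 − rB₀/P)/ln(1+r)⌉ = 39 payments (last $112.62); total interest = total paid − $6,310.00 = $1,478.62.
At $222.00/mo: 35 payments (last $73.07); total interest $1,311.07.
Payments saved = 39 − 35 = 4.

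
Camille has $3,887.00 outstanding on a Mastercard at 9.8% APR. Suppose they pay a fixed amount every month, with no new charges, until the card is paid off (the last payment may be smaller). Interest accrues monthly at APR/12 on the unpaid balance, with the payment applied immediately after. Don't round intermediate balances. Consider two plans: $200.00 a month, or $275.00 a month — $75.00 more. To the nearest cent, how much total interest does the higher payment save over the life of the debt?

$102.80

Monthly rate r = 9.8%/12 = 0.816667% = 0.00816667.
At $200.00/mo: n = ⌈−ln(1 − rB₀/P)/ln(1+r)⌉ = 22 payments (last $49.98); total interest = total paid − $3,887.00 = $362.98.
At $275.00/mo: 16 payments (last $22.18); total interest $260.18.
Interest saved = $362.98 − $260.18 = $102.80.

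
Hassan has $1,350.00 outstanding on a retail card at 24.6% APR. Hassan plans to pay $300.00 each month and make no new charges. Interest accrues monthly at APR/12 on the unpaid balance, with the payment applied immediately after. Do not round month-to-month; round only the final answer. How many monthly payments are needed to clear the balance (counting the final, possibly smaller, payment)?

5 payments

Monthly rate r = 24.6%/12 = 2.05% = 0.0205.
Recurrence: B ← B·(1+r) − $300.00.
Month 1: interest $27.68; balance after payment $1,077.67.
Month 2: interest $22.09; balance after payment $799.77.
Month 3: interest $16.40; balance after payment $516.16.
Month 4: interest $10.58; balance after payment $226.74.
Month 5: interest $4.65; balance after payment $0.00.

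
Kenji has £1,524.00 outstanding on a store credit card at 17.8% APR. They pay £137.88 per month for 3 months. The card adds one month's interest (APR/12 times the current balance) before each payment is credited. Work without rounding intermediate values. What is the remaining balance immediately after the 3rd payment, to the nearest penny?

Monthly rate r = 17.8%/12 = 1.48333% = 0.0148333.
Each month: B ← B·(1+r) − £137.88.
Month 1: interest £22.61; balance after payment £1,408.73.
Month 2: interest £20.90; balance after payment £1,291.74.
Month 3: interest £19.16; balance after payment £1,173.02.

£1,173.02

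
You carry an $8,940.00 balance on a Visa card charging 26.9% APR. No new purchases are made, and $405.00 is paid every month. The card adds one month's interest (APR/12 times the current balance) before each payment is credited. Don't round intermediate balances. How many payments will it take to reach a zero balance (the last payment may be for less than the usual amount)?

Monthly rate r = 26.9%/12 = 2.24167% = 0.0224167.
Recurrence: B ← B·(1+r) − $405.00.
Month 1: interest $200.40; balance after payment $8,735.41.
Month 2: interest $195.82; balance after payment $8,526.22.
Closed form: n = −ln(1 − rB₀/P)/ln(1+r) = −ln(0.50517)/ln(1.02242) ≈ 30.802, so the balance reaches zero during payment 31.

31 payments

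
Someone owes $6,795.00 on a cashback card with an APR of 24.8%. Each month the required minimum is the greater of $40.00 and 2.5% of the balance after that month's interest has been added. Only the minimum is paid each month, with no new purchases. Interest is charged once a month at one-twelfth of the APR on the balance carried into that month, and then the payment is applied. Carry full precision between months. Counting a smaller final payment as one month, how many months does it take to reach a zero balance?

383 months

Monthly rate r = 24.8%/12 = 2.06667% = 0.0206667.
While 2.5% of the post-interest balance exceeds $40.00, each month B ← (B·(1+r))·(1 − 0.025), i.e. B shrinks by the factor (1+r)·0.975 = 0.99515.
This holds for months 1–302. Entering month 303 the balance is $1,565.06; 2.5% of the post-interest balance is now below $40.00, so the flat $40.00 minimum applies from here.
From month 303 a fixed $40.00 at rate r clears $1,565.06 in 81 more payments. Total: 302 + 81 = 383 months.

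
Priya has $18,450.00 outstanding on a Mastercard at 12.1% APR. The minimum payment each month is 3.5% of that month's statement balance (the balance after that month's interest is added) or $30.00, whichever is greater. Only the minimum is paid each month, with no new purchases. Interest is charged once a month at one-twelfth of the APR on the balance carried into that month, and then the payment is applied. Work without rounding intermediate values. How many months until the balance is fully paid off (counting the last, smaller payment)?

154 months

Monthly rate r = 12.1%/12 = 1.00833% = 0.0100833.
While 3.5% of the post-interest balance exceeds $30.00, each month B ← (B·(1+r))·(1 − 0.035), i.e. B shrinks by the factor (1+r)·0.965 = 0.97473.
This holds for months 1–121. Entering month 122 the balance is $833.73; 3.5% of the post-interest balance is now below $30.00, so the flat $30.00 minimum applies from here.
From month 122 a fixed $30.00 at rate r clears $833.73 in 33 more payments. Total: 121 + 33 = 154 months.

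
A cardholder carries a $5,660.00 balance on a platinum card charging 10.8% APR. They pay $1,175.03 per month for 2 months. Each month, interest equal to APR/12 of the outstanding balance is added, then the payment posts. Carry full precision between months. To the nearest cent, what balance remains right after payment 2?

Monthly rate r = 10.8%/12 = 0.9% = 0.009.
Each month: B ← B·(1+r) − $1,175.03.
Month 1: interest $50.94; balance after payment $4,535.91.
Month 2: interest $40.82; balance after payment $3,401.70.

$3,401.70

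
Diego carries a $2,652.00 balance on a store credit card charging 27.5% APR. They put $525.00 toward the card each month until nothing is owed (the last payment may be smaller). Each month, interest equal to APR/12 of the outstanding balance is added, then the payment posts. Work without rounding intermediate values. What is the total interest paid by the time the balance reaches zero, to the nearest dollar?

$200

Monthly rate r = 27.5%/12 = 2.29167% = 0.0229167.
Payoff takes n = ⌈−ln(1 − rB₀/P)/ln(1+r)⌉ = ⌈5.430⌉ = 6 payments; the last is $227.11.
Total paid = 5·$525.00 + $227.11 = $2,852.11.
Total interest = total paid − principal = $2,852.11 − $2,652.00 = $200.11.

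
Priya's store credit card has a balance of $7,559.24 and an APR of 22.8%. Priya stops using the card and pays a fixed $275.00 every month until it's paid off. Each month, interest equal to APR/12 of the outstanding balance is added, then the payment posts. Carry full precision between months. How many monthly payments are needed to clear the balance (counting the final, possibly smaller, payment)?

Monthly rate r = 22.8%/12 = 1.9% = 0.019.
Recurrence: B ← B·(1+r) − $275.00.
Month 1: interest $143.63; balance after payment $7,427.87.
Month 2: interest $141.13; balance after payment $7,294.00.
Closed form: n = −ln(1 − rB₀/P)/ln(1+r) = −ln(0.47773)/ln(1.019) ≈ 39.248, so the balance reaches zero during payment 40.

40 months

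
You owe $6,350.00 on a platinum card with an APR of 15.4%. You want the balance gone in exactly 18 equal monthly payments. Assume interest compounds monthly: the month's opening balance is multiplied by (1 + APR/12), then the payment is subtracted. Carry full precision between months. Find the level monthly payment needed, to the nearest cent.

Monthly rate r = 15.4%/12 = 1.28333% = 0.0128333.
Level-payment amortization: P = B₀·r / (1 − (1+r)^(−n)) = 6350.00·0.0128333 / (1 − 1.01283^(−18)).
Denominator 1 − (1+r)^(−18) = 0.205093126.
P = 81.4917 / 0.205093126 ≈ 397.34.

$397.34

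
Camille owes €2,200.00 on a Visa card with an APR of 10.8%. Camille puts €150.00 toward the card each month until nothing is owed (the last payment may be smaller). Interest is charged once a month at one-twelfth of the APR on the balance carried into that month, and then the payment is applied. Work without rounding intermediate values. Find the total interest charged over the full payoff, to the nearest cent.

€170.10

Monthly rate r = 10.8%/12 = 0.9% = 0.009.
Payoff takes n = ⌈−ln(1 − rB₀/P)/ln(1+r)⌉ = ⌈15.800⌉ = 16 payments; the last is €120.10.
Total paid = 15·€150.00 + €120.10 = €2,370.10.
Total interest = total paid − principal = €2,370.10 − €2,200.00 = €170.10.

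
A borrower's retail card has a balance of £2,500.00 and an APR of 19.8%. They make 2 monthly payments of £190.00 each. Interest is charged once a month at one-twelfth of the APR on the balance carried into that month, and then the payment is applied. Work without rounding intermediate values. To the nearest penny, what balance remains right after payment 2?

Monthly rate r = 19.8%/12 = 1.65% = 0.0165.
Each month: B ← B·(1+r) − £190.00.
Month 1: interest £41.25; balance after payment £2,351.25.
Month 2: interest £38.80; balance after payment £2,200.05.

£2,200.05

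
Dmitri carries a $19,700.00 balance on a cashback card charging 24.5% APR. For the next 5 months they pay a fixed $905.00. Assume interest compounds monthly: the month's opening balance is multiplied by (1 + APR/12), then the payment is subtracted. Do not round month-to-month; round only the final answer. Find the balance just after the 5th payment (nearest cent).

Monthly rate r = 24.5%/12 = 2.04167% = 0.0204167.
Each month: B ← B·(1+r) − $905.00.
Month 1: interest $402.21; balance after payment $19,197.21.
Month 2: interest $391.94; balance after payment $18,684.15.
Month 3: interest $381.47; balance after payment $18,160.62.
Month 4: interest $370.78; balance after payment $17,626.40.
Month 5: interest $359.87; balance after payment $17,081.27.

$17,081.27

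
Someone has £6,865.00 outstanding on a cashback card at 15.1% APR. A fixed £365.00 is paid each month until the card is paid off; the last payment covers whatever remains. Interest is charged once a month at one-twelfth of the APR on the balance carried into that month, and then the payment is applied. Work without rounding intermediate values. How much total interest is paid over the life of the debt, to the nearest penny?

Monthly rate r = 15.1%/12 = 1.25833% = 0.0125833.
Payoff takes n = ⌈−ln(1 − rB₀/P)/ln(1+r)⌉ = ⌈21.597⌉ = 22 payments; the last is £218.41.
Total paid = 21·£365.00 + £218.41 = £7,883.41.
Total interest = total paid − principal = £7,883.41 − £6,865.00 = £1,018.41.

£1,018.41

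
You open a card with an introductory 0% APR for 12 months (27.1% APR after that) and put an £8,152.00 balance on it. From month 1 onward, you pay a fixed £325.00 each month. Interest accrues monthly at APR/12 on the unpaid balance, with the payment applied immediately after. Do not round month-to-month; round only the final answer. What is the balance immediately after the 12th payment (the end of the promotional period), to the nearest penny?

Promo months 1–12 at r₀ = 0%/12 = 0; months 13+ at r₁ = 27.1%/12 = 0.0225833.
After month 12 (no interest yet): B = £8,152.00 − 12·£325.00 = £4,252.00.

£4,252.00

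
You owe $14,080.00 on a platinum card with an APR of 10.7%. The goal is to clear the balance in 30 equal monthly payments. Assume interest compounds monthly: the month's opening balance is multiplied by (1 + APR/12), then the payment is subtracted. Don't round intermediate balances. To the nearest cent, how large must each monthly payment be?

$536.98

Monthly rate r = 10.7%/12 = 0.891667% = 0.00891667.
Level-payment amortization: P = B₀·r / (1 − (1+r)^(−n)) = 14080.00·0.00891667 / (1 − 1.00892^(−30)).
Denominator 1 − (1+r)^(−30) = 0.233801832.
P = 125.547 / 0.233801832 ≈ 536.98.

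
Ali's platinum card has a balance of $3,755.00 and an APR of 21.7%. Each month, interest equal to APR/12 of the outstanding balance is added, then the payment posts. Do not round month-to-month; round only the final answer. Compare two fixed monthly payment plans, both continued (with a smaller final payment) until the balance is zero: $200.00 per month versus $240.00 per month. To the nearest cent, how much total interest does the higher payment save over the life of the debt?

Monthly rate r = 21.7%/12 = 1.80833% = 0.0180833.
At $200.00/mo: n = ⌈−ln(1 − rB₀/P)/ln(1+r)⌉ = 24 payments (last $29.01); total interest = total paid − $3,755.00 = $874.01.
At $240.00/mo: 19 payments (last $134.29); total interest $699.29.
Interest saved = $874.01 − $699.29 = $174.72.

$174.72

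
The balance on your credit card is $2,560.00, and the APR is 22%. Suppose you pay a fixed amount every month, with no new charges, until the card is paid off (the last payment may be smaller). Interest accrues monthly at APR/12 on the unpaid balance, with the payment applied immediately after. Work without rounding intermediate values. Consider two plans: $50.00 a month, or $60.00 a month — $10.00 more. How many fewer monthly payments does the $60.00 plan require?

Monthly rate r = 22%/12 = 1.83333% = 0.0183333.
At $50.00/mo: n = ⌈−ln(1 − rB₀/P)/ln(1+r)⌉ = 154 payments (last $32.67); total interest = total paid − $2,560.00 = $5,122.67.
At $60.00/mo: 84 payments (last $54.19); total interest $2,474.19.
Payments saved = 154 − 84 = 70.

70 fewer payments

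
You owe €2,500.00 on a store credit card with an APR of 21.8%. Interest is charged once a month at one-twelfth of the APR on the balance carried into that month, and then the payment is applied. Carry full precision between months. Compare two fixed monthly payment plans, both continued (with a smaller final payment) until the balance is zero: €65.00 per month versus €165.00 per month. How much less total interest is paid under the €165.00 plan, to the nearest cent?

Monthly rate r = 21.8%/12 = 1.81667% = 0.0181667.
At €65.00/mo: n = ⌈−ln(1 − rB₀/P)/ln(1+r)⌉ = 67 payments (last €41.54); total interest = total paid − €2,500.00 = €1,831.54.
At €165.00/mo: 18 payments (last €145.60); total interest €450.60.
Interest saved = €1,831.54 − €450.60 = €1,380.94.

€1,380.94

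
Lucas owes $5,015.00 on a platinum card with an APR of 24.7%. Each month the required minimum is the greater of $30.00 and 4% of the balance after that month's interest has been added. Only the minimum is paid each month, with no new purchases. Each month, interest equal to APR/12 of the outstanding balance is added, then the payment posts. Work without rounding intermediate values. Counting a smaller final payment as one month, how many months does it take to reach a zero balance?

129 months

Monthly rate r = 24.7%/12 = 2.05833% = 0.0205833.
While 4% of the post-interest balance exceeds $30.00, each month B ← (B·(1+r))·(1 − 0.04), i.e. B shrinks by the factor (1+r)·0.96 = 0.97976.
This holds for months 1–94. Entering month 95 the balance is $733.71; 4% of the post-interest balance is now below $30.00, so the flat $30.00 minimum applies from here.
From month 95 a fixed $30.00 at rate r clears $733.71 in 35 more payments. Total: 94 + 35 = 129 months.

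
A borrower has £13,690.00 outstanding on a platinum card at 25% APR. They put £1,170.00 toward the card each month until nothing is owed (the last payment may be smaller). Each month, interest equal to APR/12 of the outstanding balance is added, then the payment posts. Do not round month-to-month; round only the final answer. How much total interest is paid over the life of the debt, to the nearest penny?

£2,167.36

Monthly rate r = 25%/12 = 2.08333% = 0.0208333.
Payoff takes n = ⌈−ln(1 − rB₀/P)/ln(1+r)⌉ = ⌈13.551⌉ = 14 payments; the last is £647.36.
Total paid = 13·£1,170.00 + £647.36 = £15,857.36.
Total interest = total paid − principal = £15,857.36 − £13,690.00 = £2,167.36.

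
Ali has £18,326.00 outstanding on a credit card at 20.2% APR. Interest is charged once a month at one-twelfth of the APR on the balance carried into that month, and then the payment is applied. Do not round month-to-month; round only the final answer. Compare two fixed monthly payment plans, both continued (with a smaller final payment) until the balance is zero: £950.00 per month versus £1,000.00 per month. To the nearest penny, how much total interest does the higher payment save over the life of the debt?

£248.51

Monthly rate r = 20.2%/12 = 1.68333% = 0.0168333.
At £950.00/mo: n = ⌈−ln(1 − rB₀/P)/ln(1+r)⌉ = 24 payments (last £496.49); total interest = total paid − £18,326.00 = £4,020.49.
At £1,000.00/mo: 23 payments (last £97.98); total interest £3,771.98.
Interest saved = £4,020.49 − £3,771.98 = £248.51.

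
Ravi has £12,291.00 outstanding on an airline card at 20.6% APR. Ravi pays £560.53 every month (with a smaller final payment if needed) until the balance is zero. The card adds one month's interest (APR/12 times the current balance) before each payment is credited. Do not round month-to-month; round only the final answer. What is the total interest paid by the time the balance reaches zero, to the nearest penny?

£3,262.90

Monthly rate r = 20.6%/12 = 1.71667% = 0.0171667.
Payoff takes n = ⌈−ln(1 − rB₀/P)/ln(1+r)⌉ = ⌈27.747⌉ = 28 payments; the last is £419.59.
Total paid = 27·£560.53 + £419.59 = £15,553.90.
Total interest = total paid − principal = £15,553.90 − £12,291.00 = £3,262.90.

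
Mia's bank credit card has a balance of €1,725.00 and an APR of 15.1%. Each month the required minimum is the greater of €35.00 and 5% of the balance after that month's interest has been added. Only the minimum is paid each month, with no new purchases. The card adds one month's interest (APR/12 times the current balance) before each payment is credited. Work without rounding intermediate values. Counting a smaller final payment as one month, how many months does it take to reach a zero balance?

47 months

Monthly rate r = 15.1%/12 = 1.25833% = 0.0125833.
While 5% of the post-interest balance exceeds €35.00, each month B ← (B·(1+r))·(1 − 0.05), i.e. B shrinks by the factor (1+r)·0.95 = 0.96195.
This holds for months 1–24. Entering month 25 the balance is €679.98; 5% of the post-interest balance is now below €35.00, so the flat €35.00 minimum applies from here.
From month 25 a fixed €35.00 at rate r clears €679.98 in 23 more payments. Total: 24 + 23 = 47 months.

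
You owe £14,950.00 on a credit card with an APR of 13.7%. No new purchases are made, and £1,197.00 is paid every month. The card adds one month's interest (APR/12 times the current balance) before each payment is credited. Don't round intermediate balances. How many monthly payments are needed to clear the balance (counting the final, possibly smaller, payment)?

14 months

Monthly rate r = 13.7%/12 = 1.14167% = 0.0114167.
Recurrence: B ← B·(1+r) − £1,197.00.
Month 1: interest £170.68; balance after payment £13,923.68.
Month 2: interest £158.96; balance after payment £12,885.64.
Closed form: n = −ln(1 − rB₀/P)/ln(1+r) = −ln(0.85741)/ln(1.01142) ≈ 13.552, so the balance reaches zero during payment 14.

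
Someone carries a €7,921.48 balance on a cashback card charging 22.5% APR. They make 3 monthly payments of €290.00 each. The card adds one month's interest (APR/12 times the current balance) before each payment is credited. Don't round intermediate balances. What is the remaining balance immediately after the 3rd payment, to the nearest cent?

Monthly rate r = 22.5%/12 = 1.875% = 0.01875.
Each month: B ← B·(1+r) − €290.00.
Month 1: interest €148.53; balance after payment €7,780.01.
Month 2: interest €145.88; balance after payment €7,635.88.
Month 3: interest €143.17; balance after payment €7,489.06.

€7,489.06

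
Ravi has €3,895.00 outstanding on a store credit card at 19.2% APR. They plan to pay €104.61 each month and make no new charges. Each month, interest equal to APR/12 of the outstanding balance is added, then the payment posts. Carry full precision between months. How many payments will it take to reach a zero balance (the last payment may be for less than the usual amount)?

58 payments

Monthly rate r = 19.2%/12 = 1.6% = 0.016.
Recurrence: B ← B·(1+r) − €104.61.
Month 1: interest €62.32; balance after payment €3,852.71.
Month 2: interest €61.64; balance after payment €3,809.74.
Closed form: n = −ln(1 − rB₀/P)/ln(1+r) = −ln(0.40426)/ln(1.016) ≈ 57.057, so the balance reaches zero during payment 58.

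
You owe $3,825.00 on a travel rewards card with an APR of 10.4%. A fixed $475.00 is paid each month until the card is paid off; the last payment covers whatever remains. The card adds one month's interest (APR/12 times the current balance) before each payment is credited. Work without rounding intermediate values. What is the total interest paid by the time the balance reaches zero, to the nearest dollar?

Monthly rate r = 10.4%/12 = 0.866667% = 0.00866667.
Payoff takes n = ⌈−ln(1 − rB₀/P)/ln(1+r)⌉ = ⌈8.384⌉ = 9 payments; the last is $182.67.
Total paid = 8·$475.00 + $182.67 = $3,982.67.
Total interest = total paid − principal = $3,982.67 − $3,825.00 = $157.67.

$158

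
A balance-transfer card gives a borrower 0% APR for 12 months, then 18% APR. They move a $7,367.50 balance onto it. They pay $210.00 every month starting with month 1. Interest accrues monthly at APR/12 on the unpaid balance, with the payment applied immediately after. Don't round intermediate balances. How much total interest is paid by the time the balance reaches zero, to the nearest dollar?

$1,148

Promo months 1–12 at r₀ = 0%/12 = 0; months 13+ at r₁ = 18%/12 = 0.015.
After month 12 (no interest yet): B = $7,367.50 − 12·$210.00 = $4,847.50.
Then at r₁ with $210.00/mo: n₂ = −ln(1 − r₁·B/P)/ln(1+r₁) ≈ 28.55 → 29 more payments.
Total paid = 40·$210.00 + $115.33 = $8,515.33; interest = $8,515.33 − $7,367.50 = $1,147.83.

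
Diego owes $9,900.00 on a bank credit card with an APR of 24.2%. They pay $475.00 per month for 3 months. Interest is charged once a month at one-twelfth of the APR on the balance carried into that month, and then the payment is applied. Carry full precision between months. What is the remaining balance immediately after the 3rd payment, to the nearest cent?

Monthly rate r = 24.2%/12 = 2.01667% = 0.0201667.
Each month: B ← B·(1+r) − $475.00.
Month 1: interest $199.65; balance after payment $9,624.65.
Month 2: interest $194.10; balance after payment $9,343.75.
Month 3: interest $188.43; balance after payment $9,057.18.

$9,057.18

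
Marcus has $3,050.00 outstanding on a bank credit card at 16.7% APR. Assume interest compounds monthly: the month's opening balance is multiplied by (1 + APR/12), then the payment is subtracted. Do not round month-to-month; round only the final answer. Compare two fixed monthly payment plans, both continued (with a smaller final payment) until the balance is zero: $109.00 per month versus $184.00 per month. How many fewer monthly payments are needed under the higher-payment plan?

Monthly rate r = 16.7%/12 = 1.39167% = 0.0139167.
At $109.00/mo: n = ⌈−ln(1 − rB₀/P)/ln(1+r)⌉ = 36 payments (last $75.92); total interest = total paid − $3,050.00 = $840.92.
At $184.00/mo: 19 payments (last $179.50); total interest $441.50.
Payments saved = 36 − 19 = 17.

17 fewer payments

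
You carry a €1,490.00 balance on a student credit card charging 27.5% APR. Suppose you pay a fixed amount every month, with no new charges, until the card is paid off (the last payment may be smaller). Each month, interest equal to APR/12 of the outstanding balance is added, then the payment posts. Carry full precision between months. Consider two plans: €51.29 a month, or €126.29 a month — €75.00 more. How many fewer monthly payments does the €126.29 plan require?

Monthly rate r = 27.5%/12 = 2.29167% = 0.0229167.
At €51.29/mo: n = ⌈−ln(1 − rB₀/P)/ln(1+r)⌉ = 49 payments (last €18.82); total interest = total paid − €1,490.00 = €990.74.
At €126.29/mo: 14 payments (last €115.34); total interest €267.11.
Payments saved = 49 − 14 = 35.

35 fewer payments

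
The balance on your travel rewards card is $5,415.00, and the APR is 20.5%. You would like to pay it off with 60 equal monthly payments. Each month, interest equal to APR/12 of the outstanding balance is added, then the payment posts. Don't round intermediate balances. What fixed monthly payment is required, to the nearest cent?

Monthly rate r = 20.5%/12 = 1.70833% = 0.0170833.
Level-payment amortization: P = B₀·r / (1 − (1+r)^(−n)) = 5415.00·0.0170833 / (1 − 1.01708^(−60)).
Denominator 1 − (1+r)^(−60) = 0.638084038.
P = 92.5062 / 0.638084038 ≈ 144.98.

$144.98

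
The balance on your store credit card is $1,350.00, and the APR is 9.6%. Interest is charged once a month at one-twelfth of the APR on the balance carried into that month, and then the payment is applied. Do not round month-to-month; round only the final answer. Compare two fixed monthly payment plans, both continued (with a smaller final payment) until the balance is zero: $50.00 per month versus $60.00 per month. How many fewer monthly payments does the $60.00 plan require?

6 fewer payments

Monthly rate r = 9.6%/12 = 0.8% = 0.008.
At $50.00/mo: n = ⌈−ln(1 − rB₀/P)/ln(1+r)⌉ = 31 payments (last $27.04); total interest = total paid − $1,350.00 = $177.04.
At $60.00/mo: 25 payments (last $54.35); total interest $144.35.
Payments saved = 31 − 25 = 6.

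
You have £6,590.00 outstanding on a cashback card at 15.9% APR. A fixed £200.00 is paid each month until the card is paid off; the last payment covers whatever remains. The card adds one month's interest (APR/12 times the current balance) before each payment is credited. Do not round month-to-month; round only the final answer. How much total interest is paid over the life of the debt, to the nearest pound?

Monthly rate r = 15.9%/12 = 1.325% = 0.01325.
Payoff takes n = ⌈−ln(1 − rB₀/P)/ln(1+r)⌉ = ⌈43.588⌉ = 44 payments; the last is £117.84.
Total paid = 43·£200.00 + £117.84 = £8,717.84.
Total interest = total paid − principal = £8,717.84 − £6,590.00 = £2,127.84.

£2,128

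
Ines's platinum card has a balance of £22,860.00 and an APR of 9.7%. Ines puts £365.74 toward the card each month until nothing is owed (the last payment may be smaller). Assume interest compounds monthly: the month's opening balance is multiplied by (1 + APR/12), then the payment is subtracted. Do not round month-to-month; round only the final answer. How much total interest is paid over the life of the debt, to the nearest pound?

£9,107

Monthly rate r = 9.7%/12 = 0.808333% = 0.00808333.
Payoff takes n = ⌈−ln(1 − rB₀/P)/ln(1+r)⌉ = ⌈87.404⌉ = 88 payments; the last is £148.06.
Total paid = 87·£365.74 + £148.06 = £31,967.44.
Total interest = total paid − principal = £31,967.44 − £22,860.00 = £9,107.44.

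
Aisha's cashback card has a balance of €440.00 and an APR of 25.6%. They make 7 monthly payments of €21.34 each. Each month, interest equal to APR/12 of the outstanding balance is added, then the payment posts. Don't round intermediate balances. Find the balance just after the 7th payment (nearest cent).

Monthly rate r = 25.6%/12 = 2.13333% = 0.0213333.
Each month: B ← B·(1+r) − €21.34.
Month 1: interest €9.39; balance after payment €428.05.
Month 2: interest €9.13; balance after payment €415.84.
Month 3: interest €8.87; balance after payment €403.37.
Month 4: interest €8.61; balance after payment €390.63.
Month 5: interest €8.33; balance after payment €377.63.
Month 6: interest €8.06; balance after payment €364.34.
Month 7: interest €7.77; balance after payment €350.78.

€350.78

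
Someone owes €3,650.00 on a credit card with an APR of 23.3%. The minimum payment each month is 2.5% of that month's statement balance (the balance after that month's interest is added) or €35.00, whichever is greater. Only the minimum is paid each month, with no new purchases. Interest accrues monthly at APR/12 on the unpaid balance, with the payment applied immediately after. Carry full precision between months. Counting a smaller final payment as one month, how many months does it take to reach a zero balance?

236 months

Monthly rate r = 23.3%/12 = 1.94167% = 0.0194167.
While 2.5% of the post-interest balance exceeds €35.00, each month B ← (B·(1+r))·(1 − 0.025), i.e. B shrinks by the factor (1+r)·0.975 = 0.99393.
This holds for months 1–161. Entering month 162 the balance is €1,369.82; 2.5% of the post-interest balance is now below €35.00, so the flat €35.00 minimum applies from here.
From month 162 a fixed €35.00 at rate r clears €1,369.82 in 75 more payments. Total: 161 + 75 = 236 months.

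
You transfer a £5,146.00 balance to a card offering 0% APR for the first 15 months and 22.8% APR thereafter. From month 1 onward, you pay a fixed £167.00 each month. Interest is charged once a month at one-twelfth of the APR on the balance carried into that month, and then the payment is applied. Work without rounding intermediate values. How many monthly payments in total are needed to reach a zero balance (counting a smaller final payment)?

34 payments

Promo months 1–15 at r₀ = 0%/12 = 0; months 16+ at r₁ = 22.8%/12 = 0.019.
After month 15 (no interest yet): B = £5,146.00 − 15·£167.00 = £2,641.00.
Then at r₁ with £167.00/mo: n₂ = −ln(1 − r₁·B/P)/ln(1+r₁) ≈ 18.99 → 19 more payments.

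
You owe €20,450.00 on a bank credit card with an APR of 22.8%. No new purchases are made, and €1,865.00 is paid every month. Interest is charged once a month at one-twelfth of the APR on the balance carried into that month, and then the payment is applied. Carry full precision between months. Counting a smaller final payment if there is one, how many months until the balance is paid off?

13 payments

Monthly rate r = 22.8%/12 = 1.9% = 0.019.
Recurrence: B ← B·(1+r) − €1,865.00.
Month 1: interest €388.55; balance after payment €18,973.55.
Month 2: interest €360.50; balance after payment €17,469.05.
Closed form: n = −ln(1 − rB₀/P)/ln(1+r) = −ln(0.79166)/ln(1.019) ≈ 12.412, so the balance reaches zero during payment 13.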